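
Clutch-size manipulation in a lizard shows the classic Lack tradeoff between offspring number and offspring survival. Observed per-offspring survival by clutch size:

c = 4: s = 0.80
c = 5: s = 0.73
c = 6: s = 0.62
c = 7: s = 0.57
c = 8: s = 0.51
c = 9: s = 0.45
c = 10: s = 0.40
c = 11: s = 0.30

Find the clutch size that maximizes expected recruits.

8

Expected recruits = c × s(c):
  c=4: 4 × 0.80 = 3.200
  c=5: 5 × 0.73 = 3.650
  c=6: 6 × 0.62 = 3.720
  c=7: 7 × 0.57 = 3.990
  c=8: 8 × 0.51 = 4.080
  c=9: 9 × 0.45 = 4.050
  c=10: 10 × 0.40 = 4.000
  c=11: 11 × 0.30 = 3.300
Maximum at c = 8 (4.080 recruits).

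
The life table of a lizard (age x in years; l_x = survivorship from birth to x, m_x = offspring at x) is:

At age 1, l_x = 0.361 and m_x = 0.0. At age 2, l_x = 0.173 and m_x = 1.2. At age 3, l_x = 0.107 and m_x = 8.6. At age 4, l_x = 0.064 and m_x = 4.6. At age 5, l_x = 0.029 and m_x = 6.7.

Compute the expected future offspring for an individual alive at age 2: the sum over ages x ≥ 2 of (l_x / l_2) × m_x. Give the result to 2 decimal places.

l_2 = 0.173. Conditional survival from age 2 to x is l_x / l_2.
  x=2: (0.173/0.173) × 1.2 = 1.2000
  x=3: (0.107/0.173) × 8.6 = 5.3191
  x=4: (0.064/0.173) × 4.6 = 1.7017
  x=5: (0.029/0.173) × 6.7 = 1.1231
Sum = 1.2000 + 5.3191 + 1.7017 + 1.1231 = 9.3439

9.34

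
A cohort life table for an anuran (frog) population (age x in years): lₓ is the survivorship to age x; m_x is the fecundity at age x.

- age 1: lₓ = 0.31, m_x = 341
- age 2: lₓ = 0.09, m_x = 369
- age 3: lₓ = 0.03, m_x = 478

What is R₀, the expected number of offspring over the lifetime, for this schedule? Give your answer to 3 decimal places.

R₀ = Σ lₓ m_x:
  age 1: 0.31 × 341 = 105.7100
  age 2: 0.09 × 369 = 33.2100
  age 3: 0.03 × 478 = 14.3400
R₀ = 105.7100 + 33.2100 + 14.3400 = 153.2600

153.260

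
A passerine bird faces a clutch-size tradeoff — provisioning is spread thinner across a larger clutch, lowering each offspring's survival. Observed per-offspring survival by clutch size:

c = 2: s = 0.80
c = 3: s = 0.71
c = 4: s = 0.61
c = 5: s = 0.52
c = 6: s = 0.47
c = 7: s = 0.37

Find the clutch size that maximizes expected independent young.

Expected independent young = c × s(c):
  c=2: 2 × 0.80 = 1.600
  c=3: 3 × 0.71 = 2.130
  c=4: 4 × 0.61 = 2.440
  c=5: 5 × 0.52 = 2.600
  c=6: 6 × 0.47 = 2.820
  c=7: 7 × 0.37 = 2.590
Maximum at c = 6 (2.820 independent young).

6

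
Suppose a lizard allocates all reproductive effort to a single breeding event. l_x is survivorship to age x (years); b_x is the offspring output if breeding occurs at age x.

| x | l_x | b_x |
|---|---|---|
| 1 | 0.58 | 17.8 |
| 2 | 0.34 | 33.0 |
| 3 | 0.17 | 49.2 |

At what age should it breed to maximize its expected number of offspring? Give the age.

Expected offspring if breeding at age x = l_x × b_x:
  age 1: 0.58 × 17.8 = 10.324
  age 2: 0.34 × 33.0 = 11.220
  age 3: 0.17 × 49.2 = 8.364
Maximum at age 2 (11.220).

2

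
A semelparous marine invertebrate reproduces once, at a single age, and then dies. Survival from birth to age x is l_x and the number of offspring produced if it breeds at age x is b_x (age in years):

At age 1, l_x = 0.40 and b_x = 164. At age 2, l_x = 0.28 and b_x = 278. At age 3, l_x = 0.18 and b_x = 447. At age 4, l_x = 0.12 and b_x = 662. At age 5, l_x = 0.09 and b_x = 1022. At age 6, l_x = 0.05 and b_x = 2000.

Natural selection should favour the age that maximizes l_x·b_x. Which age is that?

Expected offspring if breeding at age x = l_x × b_x:
  age 1: 0.40 × 164 = 65.600
  age 2: 0.28 × 278 = 77.840
  age 3: 0.18 × 447 = 80.460
  age 4: 0.12 × 662 = 79.440
  age 5: 0.09 × 1022 = 91.980
  age 6: 0.05 × 2000 = 100.000
Maximum at age 6 (100.000).

6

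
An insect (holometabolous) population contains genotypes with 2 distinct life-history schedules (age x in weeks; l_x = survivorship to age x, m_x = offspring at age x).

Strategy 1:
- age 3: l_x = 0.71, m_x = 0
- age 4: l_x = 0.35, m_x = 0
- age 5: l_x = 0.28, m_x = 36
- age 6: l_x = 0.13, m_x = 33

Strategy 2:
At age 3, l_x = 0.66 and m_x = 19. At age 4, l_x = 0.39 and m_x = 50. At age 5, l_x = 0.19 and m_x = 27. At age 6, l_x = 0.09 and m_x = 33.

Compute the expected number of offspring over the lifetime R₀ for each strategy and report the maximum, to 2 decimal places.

40.14

Strategy 1: R₀ = 0.71×0 + 0.35×0 + 0.28×36 + 0.13×33 = 14.3700
Strategy 2: R₀ = 0.66×19 + 0.39×50 + 0.19×27 + 0.09×33 = 40.1400
Highest R₀: strategy 2 with 40.1400.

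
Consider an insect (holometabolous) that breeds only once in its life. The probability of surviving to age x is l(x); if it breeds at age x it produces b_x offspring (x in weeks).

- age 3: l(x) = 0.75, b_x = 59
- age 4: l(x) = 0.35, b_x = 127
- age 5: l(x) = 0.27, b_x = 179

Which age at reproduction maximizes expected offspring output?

Expected offspring if breeding at age x = l(x) × b_x:
  age 3: 0.75 × 59 = 44.250
  age 4: 0.35 × 127 = 44.450
  age 5: 0.27 × 179 = 48.330
Maximum at age 5 (48.330).

5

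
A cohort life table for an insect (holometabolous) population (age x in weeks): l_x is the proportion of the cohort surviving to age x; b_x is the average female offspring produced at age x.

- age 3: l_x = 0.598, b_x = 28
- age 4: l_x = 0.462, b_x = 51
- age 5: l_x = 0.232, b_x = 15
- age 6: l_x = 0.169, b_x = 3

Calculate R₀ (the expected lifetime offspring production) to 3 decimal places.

R₀ = Σ l_x b_x:
  age 3: 0.598 × 28 = 16.7440
  age 4: 0.462 × 51 = 23.5620
  age 5: 0.232 × 15 = 3.4800
  age 6: 0.169 × 3 = 0.5070
R₀ = 16.7440 + 23.5620 + 3.4800 + 0.5070 = 44.2930

44.293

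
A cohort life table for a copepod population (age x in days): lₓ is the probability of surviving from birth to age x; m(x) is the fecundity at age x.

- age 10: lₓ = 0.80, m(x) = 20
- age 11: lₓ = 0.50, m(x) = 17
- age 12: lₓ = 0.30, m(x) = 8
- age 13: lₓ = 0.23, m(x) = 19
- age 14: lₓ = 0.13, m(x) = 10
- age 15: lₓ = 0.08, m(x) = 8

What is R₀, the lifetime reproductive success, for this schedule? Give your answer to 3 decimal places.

33.210

R₀ = Σ lₓ m(x):
  age 10: 0.80 × 20 = 16.0000
  age 11: 0.50 × 17 = 8.5000
  age 12: 0.30 × 8 = 2.4000
  age 13: 0.23 × 19 = 4.3700
  age 14: 0.13 × 10 = 1.3000
  age 15: 0.08 × 8 = 0.6400
R₀ = 16.0000 + 8.5000 + 2.4000 + 4.3700 + 1.3000 + 0.6400 = 33.2100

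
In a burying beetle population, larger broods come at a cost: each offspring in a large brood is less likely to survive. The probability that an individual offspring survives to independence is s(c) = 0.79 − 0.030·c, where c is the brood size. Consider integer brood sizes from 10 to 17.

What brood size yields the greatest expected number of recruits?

13

Expected recruits = c × s(c):
  c=10: 10 × 0.490 = 4.900
  c=11: 11 × 0.460 = 5.060
  c=12: 12 × 0.430 = 5.160
  c=13: 13 × 0.400 = 5.200
  c=14: 14 × 0.370 = 5.180
  c=15: 15 × 0.340 = 5.100
  c=16: 16 × 0.310 = 4.960
  c=17: 17 × 0.280 = 4.760
Maximum at c = 13 (5.200 recruits).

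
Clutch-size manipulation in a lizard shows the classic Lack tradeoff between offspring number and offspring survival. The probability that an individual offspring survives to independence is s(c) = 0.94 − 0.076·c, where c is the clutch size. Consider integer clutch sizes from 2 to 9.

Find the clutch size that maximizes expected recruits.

Expected recruits = c × s(c):
  c=2: 2 × 0.788 = 1.576
  c=3: 3 × 0.712 = 2.136
  c=4: 4 × 0.636 = 2.544
  c=5: 5 × 0.560 = 2.800
  c=6: 6 × 0.484 = 2.904
  c=7: 7 × 0.408 = 2.856
  c=8: 8 × 0.332 = 2.656
  c=9: 9 × 0.256 = 2.304
Maximum at c = 6 (2.904 recruits).

6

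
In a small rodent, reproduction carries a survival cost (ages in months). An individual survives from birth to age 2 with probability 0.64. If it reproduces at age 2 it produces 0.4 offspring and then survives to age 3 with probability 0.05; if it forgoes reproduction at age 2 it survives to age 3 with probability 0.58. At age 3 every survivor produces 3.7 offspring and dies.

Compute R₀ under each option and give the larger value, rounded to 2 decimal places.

1.37

breed at age 2: R₀ = 0.64 × (0.4 + 0.05 × 3.7) = 0.64 × 0.5850 = 0.3744
delay to age 3: R₀ = 0.64 × (0.58 × 3.7) = 0.64 × 2.1460 = 1.3734
Higher: delay to age 3 (1.3734).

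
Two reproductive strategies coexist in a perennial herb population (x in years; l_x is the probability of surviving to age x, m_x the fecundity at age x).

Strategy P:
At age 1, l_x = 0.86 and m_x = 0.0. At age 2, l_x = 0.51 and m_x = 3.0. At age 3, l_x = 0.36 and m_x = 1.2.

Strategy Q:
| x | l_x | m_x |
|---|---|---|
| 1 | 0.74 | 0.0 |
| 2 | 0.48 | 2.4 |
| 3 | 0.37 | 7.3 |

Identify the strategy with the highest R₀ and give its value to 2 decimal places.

Strategy P: R₀ = 0.86×0.0 + 0.51×3.0 + 0.36×1.2 = 1.9620
Strategy Q: R₀ = 0.74×0.0 + 0.48×2.4 + 0.37×7.3 = 3.8530
Highest R₀: strategy Q with 3.8530.

3.85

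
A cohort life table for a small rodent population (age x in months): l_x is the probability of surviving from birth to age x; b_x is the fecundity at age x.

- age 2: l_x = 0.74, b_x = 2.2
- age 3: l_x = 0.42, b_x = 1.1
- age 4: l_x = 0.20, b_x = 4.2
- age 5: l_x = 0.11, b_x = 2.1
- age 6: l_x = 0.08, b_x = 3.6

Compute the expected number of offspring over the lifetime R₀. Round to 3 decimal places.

3.449

R₀ = Σ l_x b_x:
  age 2: 0.74 × 2.2 = 1.6280
  age 3: 0.42 × 1.1 = 0.4620
  age 4: 0.20 × 4.2 = 0.8400
  age 5: 0.11 × 2.1 = 0.2310
  age 6: 0.08 × 3.6 = 0.2880
R₀ = 1.6280 + 0.4620 + 0.8400 + 0.2310 + 0.2880 = 3.4490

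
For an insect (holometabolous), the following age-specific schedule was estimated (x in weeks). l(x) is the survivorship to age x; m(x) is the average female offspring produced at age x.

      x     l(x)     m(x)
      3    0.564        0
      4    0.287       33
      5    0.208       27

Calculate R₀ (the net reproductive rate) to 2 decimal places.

15.09

R₀ = Σ l(x) m(x):
  age 3: 0.564 × 0 = 0.0000
  age 4: 0.287 × 33 = 9.4710
  age 5: 0.208 × 27 = 5.6160
R₀ = 0.0000 + 9.4710 + 5.6160 = 15.0870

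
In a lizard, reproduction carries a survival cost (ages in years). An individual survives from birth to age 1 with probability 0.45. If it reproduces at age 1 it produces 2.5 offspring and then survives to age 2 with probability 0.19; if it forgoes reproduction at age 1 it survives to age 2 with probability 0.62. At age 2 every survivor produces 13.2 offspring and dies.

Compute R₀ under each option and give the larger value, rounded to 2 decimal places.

breed at age 1: R₀ = 0.45 × (2.5 + 0.19 × 13.2) = 0.45 × 5.0080 = 2.2536
delay to age 2: R₀ = 0.45 × (0.62 × 13.2) = 0.45 × 8.1840 = 3.6828
Higher: delay to age 2 (3.6828).

3.68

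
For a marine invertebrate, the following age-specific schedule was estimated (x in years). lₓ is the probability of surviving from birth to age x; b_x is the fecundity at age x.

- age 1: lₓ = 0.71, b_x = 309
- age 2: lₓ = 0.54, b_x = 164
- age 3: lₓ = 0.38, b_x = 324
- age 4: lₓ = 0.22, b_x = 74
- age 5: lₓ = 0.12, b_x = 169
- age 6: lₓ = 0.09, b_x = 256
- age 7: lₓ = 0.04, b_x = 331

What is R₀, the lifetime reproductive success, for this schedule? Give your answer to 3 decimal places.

503.910

R₀ = Σ lₓ b_x:
  age 1: 0.71 × 309 = 219.3900
  age 2: 0.54 × 164 = 88.5600
  age 3: 0.38 × 324 = 123.1200
  age 4: 0.22 × 74 = 16.2800
  age 5: 0.12 × 169 = 20.2800
  age 6: 0.09 × 256 = 23.0400
  age 7: 0.04 × 331 = 13.2400
R₀ = 219.3900 + 88.5600 + 123.1200 + 16.2800 + 20.2800 + 23.0400 + 13.2400 = 503.9100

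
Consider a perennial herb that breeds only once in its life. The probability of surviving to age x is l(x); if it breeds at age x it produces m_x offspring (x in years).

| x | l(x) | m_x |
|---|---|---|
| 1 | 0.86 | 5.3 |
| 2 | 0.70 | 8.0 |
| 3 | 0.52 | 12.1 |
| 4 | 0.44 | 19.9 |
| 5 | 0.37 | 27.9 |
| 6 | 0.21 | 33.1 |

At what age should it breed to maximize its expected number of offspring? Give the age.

5

Expected offspring if breeding at age x = l(x) × m_x:
  age 1: 0.86 × 5.3 = 4.558
  age 2: 0.70 × 8.0 = 5.600
  age 3: 0.52 × 12.1 = 6.292
  age 4: 0.44 × 19.9 = 8.756
  age 5: 0.37 × 27.9 = 10.323
  age 6: 0.21 × 33.1 = 6.951
Maximum at age 5 (10.323).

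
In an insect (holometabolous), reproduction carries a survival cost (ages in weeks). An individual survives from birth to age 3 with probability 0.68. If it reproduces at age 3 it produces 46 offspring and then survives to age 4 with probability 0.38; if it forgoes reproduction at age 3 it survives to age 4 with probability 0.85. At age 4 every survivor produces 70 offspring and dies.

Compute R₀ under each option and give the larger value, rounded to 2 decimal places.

breed at age 3: R₀ = 0.68 × (46 + 0.38 × 70) = 0.68 × 72.6000 = 49.3680
delay to age 4: R₀ = 0.68 × (0.85 × 70) = 0.68 × 59.5000 = 40.4600
Higher: breed at age 3 (49.3680).

49.37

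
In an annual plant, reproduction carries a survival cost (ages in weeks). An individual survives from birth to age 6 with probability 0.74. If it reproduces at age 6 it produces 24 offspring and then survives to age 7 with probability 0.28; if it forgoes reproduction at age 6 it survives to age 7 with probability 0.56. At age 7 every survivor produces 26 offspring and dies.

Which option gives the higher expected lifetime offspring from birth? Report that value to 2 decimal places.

23.15

breed at age 6: R₀ = 0.74 × (24 + 0.28 × 26) = 0.74 × 31.2800 = 23.1472
delay to age 7: R₀ = 0.74 × (0.56 × 26) = 0.74 × 14.5600 = 10.7744
Higher: breed at age 6 (23.1472).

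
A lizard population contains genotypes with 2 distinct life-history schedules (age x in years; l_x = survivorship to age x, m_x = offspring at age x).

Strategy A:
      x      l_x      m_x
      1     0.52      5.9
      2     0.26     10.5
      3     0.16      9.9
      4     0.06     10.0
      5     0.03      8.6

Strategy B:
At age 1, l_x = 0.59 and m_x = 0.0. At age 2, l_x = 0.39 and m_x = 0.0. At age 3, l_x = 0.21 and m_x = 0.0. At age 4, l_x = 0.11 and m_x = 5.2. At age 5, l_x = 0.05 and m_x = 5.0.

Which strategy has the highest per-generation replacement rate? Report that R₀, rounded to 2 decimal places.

8.24

Strategy A: R₀ = 0.52×5.9 + 0.26×10.5 + 0.16×9.9 + 0.06×10.0 + 0.03×8.6 = 8.2400
Strategy B: R₀ = 0.59×0.0 + 0.39×0.0 + 0.21×0.0 + 0.11×5.2 + 0.05×5.0 = 0.8220
Highest R₀: strategy A with 8.2400.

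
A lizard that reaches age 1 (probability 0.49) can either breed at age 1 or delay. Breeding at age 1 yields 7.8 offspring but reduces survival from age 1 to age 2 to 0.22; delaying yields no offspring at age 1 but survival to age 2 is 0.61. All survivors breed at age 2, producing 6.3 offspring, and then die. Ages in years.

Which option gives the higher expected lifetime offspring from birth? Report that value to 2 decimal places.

4.50

breed at age 1: R₀ = 0.49 × (7.8 + 0.22 × 6.3) = 0.49 × 9.1860 = 4.5011
delay to age 2: R₀ = 0.49 × (0.61 × 6.3) = 0.49 × 3.8430 = 1.8831
Higher: breed at age 1 (4.5011).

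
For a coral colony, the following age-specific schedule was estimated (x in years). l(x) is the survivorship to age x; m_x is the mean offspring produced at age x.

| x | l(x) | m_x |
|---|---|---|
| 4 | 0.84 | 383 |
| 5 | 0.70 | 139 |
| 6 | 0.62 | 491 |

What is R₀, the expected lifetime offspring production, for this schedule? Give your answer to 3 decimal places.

723.440

R₀ = Σ l(x) m_x:
  age 4: 0.84 × 383 = 321.7200
  age 5: 0.70 × 139 = 97.3000
  age 6: 0.62 × 491 = 304.4200
R₀ = 321.7200 + 97.3000 + 304.4200 = 723.4400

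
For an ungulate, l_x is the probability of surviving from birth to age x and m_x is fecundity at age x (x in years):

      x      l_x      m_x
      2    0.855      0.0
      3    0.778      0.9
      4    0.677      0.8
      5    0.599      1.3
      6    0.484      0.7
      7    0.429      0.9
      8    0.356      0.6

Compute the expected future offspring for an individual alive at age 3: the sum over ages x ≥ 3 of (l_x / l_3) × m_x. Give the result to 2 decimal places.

3.80

l_3 = 0.778. Conditional survival from age 3 to x is l_x / l_3.
  x=3: (0.778/0.778) × 0.9 = 0.9000
  x=4: (0.677/0.778) × 0.8 = 0.6961
  x=5: (0.599/0.778) × 1.3 = 1.0009
  x=6: (0.484/0.778) × 0.7 = 0.4355
  x=7: (0.429/0.778) × 0.9 = 0.4963
  x=8: (0.356/0.778) × 0.6 = 0.2746
Sum = 0.9000 + 0.6961 + 1.0009 + 0.4355 + 0.4963 + 0.2746 = 3.8033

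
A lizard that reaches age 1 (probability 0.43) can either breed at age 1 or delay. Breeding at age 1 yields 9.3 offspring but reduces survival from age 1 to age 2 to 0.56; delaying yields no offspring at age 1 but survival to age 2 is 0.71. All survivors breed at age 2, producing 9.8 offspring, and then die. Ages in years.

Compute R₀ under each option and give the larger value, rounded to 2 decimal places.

6.36

breed at age 1: R₀ = 0.43 × (9.3 + 0.56 × 9.8) = 0.43 × 14.7880 = 6.3588
delay to age 2: R₀ = 0.43 × (0.71 × 9.8) = 0.43 × 6.9580 = 2.9919
Higher: breed at age 1 (6.3588).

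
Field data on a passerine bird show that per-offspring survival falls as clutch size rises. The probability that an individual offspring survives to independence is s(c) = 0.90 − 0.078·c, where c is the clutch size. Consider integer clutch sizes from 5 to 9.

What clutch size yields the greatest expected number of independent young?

Expected independent young = c × s(c):
  c=5: 5 × 0.510 = 2.550
  c=6: 6 × 0.432 = 2.592
  c=7: 7 × 0.354 = 2.478
  c=8: 8 × 0.276 = 2.208
  c=9: 9 × 0.198 = 1.782
Maximum at c = 6 (2.592 independent young).

6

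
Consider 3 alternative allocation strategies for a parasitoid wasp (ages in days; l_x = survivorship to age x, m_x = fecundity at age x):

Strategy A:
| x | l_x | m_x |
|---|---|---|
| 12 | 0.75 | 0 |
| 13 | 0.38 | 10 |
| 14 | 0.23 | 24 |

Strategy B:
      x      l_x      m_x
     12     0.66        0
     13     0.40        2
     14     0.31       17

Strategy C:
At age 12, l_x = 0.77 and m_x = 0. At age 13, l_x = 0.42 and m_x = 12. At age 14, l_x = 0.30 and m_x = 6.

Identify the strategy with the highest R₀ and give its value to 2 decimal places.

9.32

Strategy A: R₀ = 0.75×0 + 0.38×10 + 0.23×24 = 9.3200
Strategy B: R₀ = 0.66×0 + 0.40×2 + 0.31×17 = 6.0700
Strategy C: R₀ = 0.77×0 + 0.42×12 + 0.30×6 = 6.8400
Highest R₀: strategy A with 9.3200.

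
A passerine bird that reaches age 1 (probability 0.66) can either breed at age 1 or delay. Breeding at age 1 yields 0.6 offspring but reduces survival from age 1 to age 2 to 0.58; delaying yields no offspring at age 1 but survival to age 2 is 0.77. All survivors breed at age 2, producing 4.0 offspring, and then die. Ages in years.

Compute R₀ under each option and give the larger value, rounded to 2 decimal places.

2.03

breed at age 1: R₀ = 0.66 × (0.6 + 0.58 × 4.0) = 0.66 × 2.9200 = 1.9272
delay to age 2: R₀ = 0.66 × (0.77 × 4.0) = 0.66 × 3.0800 = 2.0328
Higher: delay to age 2 (2.0328).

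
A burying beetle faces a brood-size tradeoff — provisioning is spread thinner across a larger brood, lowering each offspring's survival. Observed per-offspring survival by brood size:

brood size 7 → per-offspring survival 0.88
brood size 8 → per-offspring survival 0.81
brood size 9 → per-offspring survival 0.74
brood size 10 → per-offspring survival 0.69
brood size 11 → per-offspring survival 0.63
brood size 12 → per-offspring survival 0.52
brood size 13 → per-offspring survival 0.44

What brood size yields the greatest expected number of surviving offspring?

11

Expected surviving offspring = c × s(c):
  c=7: 7 × 0.88 = 6.160
  c=8: 8 × 0.81 = 6.480
  c=9: 9 × 0.74 = 6.660
  c=10: 10 × 0.69 = 6.900
  c=11: 11 × 0.63 = 6.930
  c=12: 12 × 0.52 = 6.240
  c=13: 13 × 0.44 = 5.720
Maximum at c = 11 (6.930 surviving offspring).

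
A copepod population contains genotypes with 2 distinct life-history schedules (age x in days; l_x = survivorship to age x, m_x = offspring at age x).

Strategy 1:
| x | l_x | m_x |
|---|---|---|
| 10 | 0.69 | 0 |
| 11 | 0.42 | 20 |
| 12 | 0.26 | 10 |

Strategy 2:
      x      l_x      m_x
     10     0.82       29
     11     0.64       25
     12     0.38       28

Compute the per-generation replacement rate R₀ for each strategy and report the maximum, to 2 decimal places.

Strategy 1: R₀ = 0.69×0 + 0.42×20 + 0.26×10 = 11.0000
Strategy 2: R₀ = 0.82×29 + 0.64×25 + 0.38×28 = 50.4200
Highest R₀: strategy 2 with 50.4200.

50.42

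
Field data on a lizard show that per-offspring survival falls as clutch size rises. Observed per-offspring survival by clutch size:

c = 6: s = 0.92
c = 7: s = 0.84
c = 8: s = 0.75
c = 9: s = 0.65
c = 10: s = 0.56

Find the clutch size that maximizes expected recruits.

8

Expected recruits = c × s(c):
  c=6: 6 × 0.92 = 5.520
  c=7: 7 × 0.84 = 5.880
  c=8: 8 × 0.75 = 6.000
  c=9: 9 × 0.65 = 5.850
  c=10: 10 × 0.56 = 5.600
Maximum at c = 8 (6.000 recruits).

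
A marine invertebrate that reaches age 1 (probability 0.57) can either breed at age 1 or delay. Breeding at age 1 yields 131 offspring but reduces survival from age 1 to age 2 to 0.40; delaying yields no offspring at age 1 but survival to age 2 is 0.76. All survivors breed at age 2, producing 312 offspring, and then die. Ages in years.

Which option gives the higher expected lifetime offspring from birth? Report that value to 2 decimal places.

breed at age 1: R₀ = 0.57 × (131 + 0.40 × 312) = 0.57 × 255.8000 = 145.8060
delay to age 2: R₀ = 0.57 × (0.76 × 312) = 0.57 × 237.1200 = 135.1584
Higher: breed at age 1 (145.8060).

145.81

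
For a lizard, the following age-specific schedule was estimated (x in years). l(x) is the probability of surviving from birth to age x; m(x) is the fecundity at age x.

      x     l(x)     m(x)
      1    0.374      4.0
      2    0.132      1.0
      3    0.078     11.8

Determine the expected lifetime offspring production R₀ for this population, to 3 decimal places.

R₀ = Σ l(x) m(x):
  age 1: 0.374 × 4.0 = 1.4960
  age 2: 0.132 × 1.0 = 0.1320
  age 3: 0.078 × 11.8 = 0.9204
R₀ = 1.4960 + 0.1320 + 0.9204 = 2.5484

2.548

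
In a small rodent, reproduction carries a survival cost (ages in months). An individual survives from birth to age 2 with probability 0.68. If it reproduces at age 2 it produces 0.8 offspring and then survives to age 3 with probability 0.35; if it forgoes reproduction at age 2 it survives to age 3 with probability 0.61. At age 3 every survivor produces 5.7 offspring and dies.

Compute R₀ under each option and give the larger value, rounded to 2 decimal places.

breed at age 2: R₀ = 0.68 × (0.8 + 0.35 × 5.7) = 0.68 × 2.7950 = 1.9006
delay to age 3: R₀ = 0.68 × (0.61 × 5.7) = 0.68 × 3.4770 = 2.3644
Higher: delay to age 3 (2.3644).

2.36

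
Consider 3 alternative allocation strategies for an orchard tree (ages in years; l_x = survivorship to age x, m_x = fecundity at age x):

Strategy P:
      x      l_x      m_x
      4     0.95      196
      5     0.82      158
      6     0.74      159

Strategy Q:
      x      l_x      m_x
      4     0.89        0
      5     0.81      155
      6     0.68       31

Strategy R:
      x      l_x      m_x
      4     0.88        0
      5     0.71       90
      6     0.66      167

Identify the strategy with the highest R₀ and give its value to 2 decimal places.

433.42

Strategy P: R₀ = 0.95×196 + 0.82×158 + 0.74×159 = 433.4200
Strategy Q: R₀ = 0.89×0 + 0.81×155 + 0.68×31 = 146.6300
Strategy R: R₀ = 0.88×0 + 0.71×90 + 0.66×167 = 174.1200
Highest R₀: strategy P with 433.4200.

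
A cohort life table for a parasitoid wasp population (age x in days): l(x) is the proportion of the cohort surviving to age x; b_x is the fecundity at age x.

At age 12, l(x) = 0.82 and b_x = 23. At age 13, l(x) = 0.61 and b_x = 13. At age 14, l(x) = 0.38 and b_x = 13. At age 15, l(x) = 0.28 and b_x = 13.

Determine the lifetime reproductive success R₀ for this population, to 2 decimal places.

R₀ = Σ l(x) b_x:
  age 12: 0.82 × 23 = 18.8600
  age 13: 0.61 × 13 = 7.9300
  age 14: 0.38 × 13 = 4.9400
  age 15: 0.28 × 13 = 3.6400
R₀ = 18.8600 + 7.9300 + 4.9400 + 3.6400 = 35.3700

35.37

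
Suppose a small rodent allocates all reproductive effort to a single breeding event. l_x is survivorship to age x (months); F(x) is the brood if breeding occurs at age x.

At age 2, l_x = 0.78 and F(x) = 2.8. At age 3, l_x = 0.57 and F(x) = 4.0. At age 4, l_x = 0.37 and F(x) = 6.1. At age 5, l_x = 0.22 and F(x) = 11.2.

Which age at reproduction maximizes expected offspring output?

5

Expected offspring if breeding at age x = l_x × F(x):
  age 2: 0.78 × 2.8 = 2.184
  age 3: 0.57 × 4.0 = 2.280
  age 4: 0.37 × 6.1 = 2.257
  age 5: 0.22 × 11.2 = 2.464
Maximum at age 5 (2.464).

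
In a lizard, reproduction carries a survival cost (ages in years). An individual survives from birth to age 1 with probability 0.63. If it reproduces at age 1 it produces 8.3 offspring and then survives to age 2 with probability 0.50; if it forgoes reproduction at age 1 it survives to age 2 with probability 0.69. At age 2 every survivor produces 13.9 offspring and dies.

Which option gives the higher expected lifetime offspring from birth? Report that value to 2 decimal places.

9.61

breed at age 1: R₀ = 0.63 × (8.3 + 0.50 × 13.9) = 0.63 × 15.2500 = 9.6075
delay to age 2: R₀ = 0.63 × (0.69 × 13.9) = 0.63 × 9.5910 = 6.0423
Higher: breed at age 1 (9.6075).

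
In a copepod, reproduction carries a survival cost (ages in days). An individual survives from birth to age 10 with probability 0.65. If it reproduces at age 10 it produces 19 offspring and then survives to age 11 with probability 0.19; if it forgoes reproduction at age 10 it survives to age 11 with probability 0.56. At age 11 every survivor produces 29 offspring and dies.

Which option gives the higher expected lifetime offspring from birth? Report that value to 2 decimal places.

breed at age 10: R₀ = 0.65 × (19 + 0.19 × 29) = 0.65 × 24.5100 = 15.9315
delay to age 11: R₀ = 0.65 × (0.56 × 29) = 0.65 × 16.2400 = 10.5560
Higher: breed at age 10 (15.9315).

15.93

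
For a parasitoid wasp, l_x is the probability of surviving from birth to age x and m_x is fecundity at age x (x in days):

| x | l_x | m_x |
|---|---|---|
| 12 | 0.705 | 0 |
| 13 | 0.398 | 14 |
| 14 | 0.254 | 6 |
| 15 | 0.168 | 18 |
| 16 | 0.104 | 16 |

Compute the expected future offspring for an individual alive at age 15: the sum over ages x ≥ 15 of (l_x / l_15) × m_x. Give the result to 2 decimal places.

l_15 = 0.168. Conditional survival from age 15 to x is l_x / l_15.
  x=15: (0.168/0.168) × 18 = 18.0000
  x=16: (0.104/0.168) × 16 = 9.9048
Sum = 18.0000 + 9.9048 = 27.9048

27.90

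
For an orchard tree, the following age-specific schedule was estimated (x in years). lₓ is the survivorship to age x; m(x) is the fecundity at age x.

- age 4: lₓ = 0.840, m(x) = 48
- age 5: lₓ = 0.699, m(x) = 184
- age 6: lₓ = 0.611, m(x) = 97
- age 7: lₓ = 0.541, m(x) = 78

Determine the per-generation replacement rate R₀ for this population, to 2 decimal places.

270.40

R₀ = Σ lₓ m(x):
  age 4: 0.840 × 48 = 40.3200
  age 5: 0.699 × 184 = 128.6160
  age 6: 0.611 × 97 = 59.2670
  age 7: 0.541 × 78 = 42.1980
R₀ = 40.3200 + 128.6160 + 59.2670 + 42.1980 = 270.4010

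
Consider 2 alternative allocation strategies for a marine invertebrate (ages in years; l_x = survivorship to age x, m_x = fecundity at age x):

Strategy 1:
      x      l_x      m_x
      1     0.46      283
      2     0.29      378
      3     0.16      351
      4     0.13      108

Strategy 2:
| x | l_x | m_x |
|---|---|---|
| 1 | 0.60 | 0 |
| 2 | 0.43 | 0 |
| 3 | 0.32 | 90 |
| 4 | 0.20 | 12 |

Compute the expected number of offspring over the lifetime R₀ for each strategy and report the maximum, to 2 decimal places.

Strategy 1: R₀ = 0.46×283 + 0.29×378 + 0.16×351 + 0.13×108 = 310.0000
Strategy 2: R₀ = 0.60×0 + 0.43×0 + 0.32×90 + 0.20×12 = 31.2000
Highest R₀: strategy 1 with 310.0000.

310.00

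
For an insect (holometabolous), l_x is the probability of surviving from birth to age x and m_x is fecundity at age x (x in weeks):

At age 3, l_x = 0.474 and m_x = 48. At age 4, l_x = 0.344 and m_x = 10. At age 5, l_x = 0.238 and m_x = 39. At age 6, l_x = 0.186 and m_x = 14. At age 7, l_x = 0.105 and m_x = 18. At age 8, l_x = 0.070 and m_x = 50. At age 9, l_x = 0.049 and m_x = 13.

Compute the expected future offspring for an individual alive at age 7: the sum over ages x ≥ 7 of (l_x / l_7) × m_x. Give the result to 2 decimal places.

57.40

l_7 = 0.105. Conditional survival from age 7 to x is l_x / l_7.
  x=7: (0.105/0.105) × 18 = 18.0000
  x=8: (0.070/0.105) × 50 = 33.3333
  x=9: (0.049/0.105) × 13 = 6.0667
Sum = 18.0000 + 33.3333 + 6.0667 = 57.4000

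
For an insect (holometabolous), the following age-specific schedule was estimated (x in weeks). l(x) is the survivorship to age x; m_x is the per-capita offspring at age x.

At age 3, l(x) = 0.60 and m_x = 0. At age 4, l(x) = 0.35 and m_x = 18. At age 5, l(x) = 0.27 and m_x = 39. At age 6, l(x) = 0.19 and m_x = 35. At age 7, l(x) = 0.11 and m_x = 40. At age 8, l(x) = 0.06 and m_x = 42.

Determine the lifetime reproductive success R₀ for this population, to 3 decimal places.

30.400

R₀ = Σ l(x) m_x:
  age 3: 0.60 × 0 = 0.0000
  age 4: 0.35 × 18 = 6.3000
  age 5: 0.27 × 39 = 10.5300
  age 6: 0.19 × 35 = 6.6500
  age 7: 0.11 × 40 = 4.4000
  age 8: 0.06 × 42 = 2.5200
R₀ = 0.0000 + 6.3000 + 10.5300 + 6.6500 + 4.4000 + 2.5200 = 30.4000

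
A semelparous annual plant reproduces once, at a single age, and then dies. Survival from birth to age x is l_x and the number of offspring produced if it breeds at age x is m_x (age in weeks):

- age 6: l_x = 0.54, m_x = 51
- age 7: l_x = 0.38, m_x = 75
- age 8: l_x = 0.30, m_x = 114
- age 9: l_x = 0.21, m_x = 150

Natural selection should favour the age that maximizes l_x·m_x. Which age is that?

Expected offspring if breeding at age x = l_x × m_x:
  age 6: 0.54 × 51 = 27.540
  age 7: 0.38 × 75 = 28.500
  age 8: 0.30 × 114 = 34.200
  age 9: 0.21 × 150 = 31.500
Maximum at age 8 (34.200).

8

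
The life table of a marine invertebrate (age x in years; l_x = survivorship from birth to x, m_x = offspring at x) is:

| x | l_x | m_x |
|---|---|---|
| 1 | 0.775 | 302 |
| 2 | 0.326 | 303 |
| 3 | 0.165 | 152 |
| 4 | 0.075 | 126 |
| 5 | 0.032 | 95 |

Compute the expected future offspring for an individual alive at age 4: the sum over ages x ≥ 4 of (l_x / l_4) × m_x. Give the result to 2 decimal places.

l_4 = 0.075. Conditional survival from age 4 to x is l_x / l_4.
  x=4: (0.075/0.075) × 126 = 126.0000
  x=5: (0.032/0.075) × 95 = 40.5333
Sum = 126.0000 + 40.5333 = 166.5333

166.53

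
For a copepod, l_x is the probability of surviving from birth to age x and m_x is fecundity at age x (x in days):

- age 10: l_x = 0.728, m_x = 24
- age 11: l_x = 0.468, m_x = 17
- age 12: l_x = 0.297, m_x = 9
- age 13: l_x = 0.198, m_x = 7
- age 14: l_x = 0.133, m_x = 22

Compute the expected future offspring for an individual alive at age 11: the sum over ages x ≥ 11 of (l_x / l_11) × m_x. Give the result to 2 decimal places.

31.93

l_11 = 0.468. Conditional survival from age 11 to x is l_x / l_11.
  x=11: (0.468/0.468) × 17 = 17.0000
  x=12: (0.297/0.468) × 9 = 5.7115
  x=13: (0.198/0.468) × 7 = 2.9615
  x=14: (0.133/0.468) × 22 = 6.2521
Sum = 17.0000 + 5.7115 + 2.9615 + 6.2521 = 31.9252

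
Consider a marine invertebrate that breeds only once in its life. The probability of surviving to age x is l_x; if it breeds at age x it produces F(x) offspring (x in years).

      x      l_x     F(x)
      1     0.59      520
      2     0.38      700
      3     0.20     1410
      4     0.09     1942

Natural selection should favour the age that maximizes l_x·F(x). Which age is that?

Expected offspring if breeding at age x = l_x × F(x):
  age 1: 0.59 × 520 = 306.800
  age 2: 0.38 × 700 = 266.000
  age 3: 0.20 × 1410 = 282.000
  age 4: 0.09 × 1942 = 174.780
Maximum at age 1 (306.800).

1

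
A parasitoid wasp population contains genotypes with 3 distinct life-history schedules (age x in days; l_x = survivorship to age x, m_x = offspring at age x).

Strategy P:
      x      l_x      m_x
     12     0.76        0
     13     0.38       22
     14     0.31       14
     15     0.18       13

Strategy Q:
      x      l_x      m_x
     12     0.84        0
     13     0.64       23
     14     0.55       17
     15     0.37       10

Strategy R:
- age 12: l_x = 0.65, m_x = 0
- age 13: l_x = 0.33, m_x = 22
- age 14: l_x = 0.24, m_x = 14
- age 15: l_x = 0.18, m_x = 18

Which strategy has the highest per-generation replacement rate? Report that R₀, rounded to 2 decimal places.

Strategy P: R₀ = 0.76×0 + 0.38×22 + 0.31×14 + 0.18×13 = 15.0400
Strategy Q: R₀ = 0.84×0 + 0.64×23 + 0.55×17 + 0.37×10 = 27.7700
Strategy R: R₀ = 0.65×0 + 0.33×22 + 0.24×14 + 0.18×18 = 13.8600
Highest R₀: strategy Q with 27.7700.

27.77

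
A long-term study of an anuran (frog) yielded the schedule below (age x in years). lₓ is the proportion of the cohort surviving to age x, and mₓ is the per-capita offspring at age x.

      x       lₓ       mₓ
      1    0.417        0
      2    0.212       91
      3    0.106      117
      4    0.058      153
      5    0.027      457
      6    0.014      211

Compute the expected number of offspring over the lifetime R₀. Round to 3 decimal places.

R₀ = Σ lₓ mₓ:
  age 1: 0.417 × 0 = 0.0000
  age 2: 0.212 × 91 = 19.2920
  age 3: 0.106 × 117 = 12.4020
  age 4: 0.058 × 153 = 8.8740
  age 5: 0.027 × 457 = 12.3390
  age 6: 0.014 × 211 = 2.9540
R₀ = 0.0000 + 19.2920 + 12.4020 + 8.8740 + 12.3390 + 2.9540 = 55.8610

55.861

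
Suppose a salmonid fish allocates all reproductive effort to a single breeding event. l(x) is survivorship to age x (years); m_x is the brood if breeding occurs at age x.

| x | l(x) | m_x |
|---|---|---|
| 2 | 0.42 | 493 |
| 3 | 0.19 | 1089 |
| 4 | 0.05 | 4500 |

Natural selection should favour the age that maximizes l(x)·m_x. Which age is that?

Expected offspring if breeding at age x = l(x) × m_x:
  age 2: 0.42 × 493 = 207.060
  age 3: 0.19 × 1089 = 206.910
  age 4: 0.05 × 4500 = 225.000
Maximum at age 4 (225.000).

4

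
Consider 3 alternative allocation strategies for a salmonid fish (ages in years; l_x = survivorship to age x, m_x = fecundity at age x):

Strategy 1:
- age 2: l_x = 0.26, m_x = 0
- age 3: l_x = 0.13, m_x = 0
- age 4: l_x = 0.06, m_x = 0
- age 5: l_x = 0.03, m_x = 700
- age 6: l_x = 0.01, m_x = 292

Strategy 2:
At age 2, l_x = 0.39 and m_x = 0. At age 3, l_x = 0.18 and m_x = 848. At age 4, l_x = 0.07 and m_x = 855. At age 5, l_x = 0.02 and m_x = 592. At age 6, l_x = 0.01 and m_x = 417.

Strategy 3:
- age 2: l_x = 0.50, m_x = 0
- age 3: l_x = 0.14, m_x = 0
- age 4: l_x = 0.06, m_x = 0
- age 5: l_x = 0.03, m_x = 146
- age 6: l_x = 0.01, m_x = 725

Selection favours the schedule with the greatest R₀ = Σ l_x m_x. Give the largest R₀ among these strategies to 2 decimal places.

Strategy 1: R₀ = 0.26×0 + 0.13×0 + 0.06×0 + 0.03×700 + 0.01×292 = 23.9200
Strategy 2: R₀ = 0.39×0 + 0.18×848 + 0.07×855 + 0.02×592 + 0.01×417 = 228.5000
Strategy 3: R₀ = 0.50×0 + 0.14×0 + 0.06×0 + 0.03×146 + 0.01×725 = 11.6300
Highest R₀: strategy 2 with 228.5000.

228.50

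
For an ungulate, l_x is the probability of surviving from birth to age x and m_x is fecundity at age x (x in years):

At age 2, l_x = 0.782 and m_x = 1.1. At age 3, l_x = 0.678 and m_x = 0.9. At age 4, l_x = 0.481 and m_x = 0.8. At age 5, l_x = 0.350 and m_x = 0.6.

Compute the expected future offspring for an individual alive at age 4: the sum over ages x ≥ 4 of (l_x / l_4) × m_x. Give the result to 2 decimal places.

l_4 = 0.481. Conditional survival from age 4 to x is l_x / l_4.
  x=4: (0.481/0.481) × 0.8 = 0.8000
  x=5: (0.350/0.481) × 0.6 = 0.4366
Sum = 0.8000 + 0.4366 = 1.2366

1.24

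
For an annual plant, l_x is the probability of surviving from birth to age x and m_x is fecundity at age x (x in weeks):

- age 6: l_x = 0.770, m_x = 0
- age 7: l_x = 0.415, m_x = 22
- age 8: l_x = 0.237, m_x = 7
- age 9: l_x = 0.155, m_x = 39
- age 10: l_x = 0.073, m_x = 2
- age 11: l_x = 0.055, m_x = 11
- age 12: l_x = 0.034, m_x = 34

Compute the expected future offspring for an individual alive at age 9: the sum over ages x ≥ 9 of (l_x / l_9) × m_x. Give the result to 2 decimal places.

51.30

l_9 = 0.155. Conditional survival from age 9 to x is l_x / l_9.
  x=9: (0.155/0.155) × 39 = 39.0000
  x=10: (0.073/0.155) × 2 = 0.9419
  x=11: (0.055/0.155) × 11 = 3.9032
  x=12: (0.034/0.155) × 34 = 7.4581
Sum = 39.0000 + 0.9419 + 3.9032 + 7.4581 = 51.3032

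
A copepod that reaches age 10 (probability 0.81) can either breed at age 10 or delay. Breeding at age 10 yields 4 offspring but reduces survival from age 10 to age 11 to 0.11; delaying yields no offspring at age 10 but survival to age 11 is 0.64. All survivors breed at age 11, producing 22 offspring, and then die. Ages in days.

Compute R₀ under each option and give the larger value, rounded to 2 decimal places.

11.40

breed at age 10: R₀ = 0.81 × (4 + 0.11 × 22) = 0.81 × 6.4200 = 5.2002
delay to age 11: R₀ = 0.81 × (0.64 × 22) = 0.81 × 14.0800 = 11.4048
Higher: delay to age 11 (11.4048).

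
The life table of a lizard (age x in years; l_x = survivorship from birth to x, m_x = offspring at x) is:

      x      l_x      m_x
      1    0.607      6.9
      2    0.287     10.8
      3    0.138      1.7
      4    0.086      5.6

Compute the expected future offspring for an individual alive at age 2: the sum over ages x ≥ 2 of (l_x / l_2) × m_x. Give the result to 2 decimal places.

l_2 = 0.287. Conditional survival from age 2 to x is l_x / l_2.
  x=2: (0.287/0.287) × 10.8 = 10.8000
  x=3: (0.138/0.287) × 1.7 = 0.8174
  x=4: (0.086/0.287) × 5.6 = 1.6780
Sum = 10.8000 + 0.8174 + 1.6780 = 13.2955

13.30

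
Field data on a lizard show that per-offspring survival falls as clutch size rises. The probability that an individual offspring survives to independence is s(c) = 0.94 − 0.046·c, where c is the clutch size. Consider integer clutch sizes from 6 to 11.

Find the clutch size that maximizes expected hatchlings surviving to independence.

10

Expected hatchlings surviving to independence = c × s(c):
  c=6: 6 × 0.664 = 3.984
  c=7: 7 × 0.618 = 4.326
  c=8: 8 × 0.572 = 4.576
  c=9: 9 × 0.526 = 4.734
  c=10: 10 × 0.480 = 4.800
  c=11: 11 × 0.434 = 4.774
Maximum at c = 10 (4.800 hatchlings surviving to independence).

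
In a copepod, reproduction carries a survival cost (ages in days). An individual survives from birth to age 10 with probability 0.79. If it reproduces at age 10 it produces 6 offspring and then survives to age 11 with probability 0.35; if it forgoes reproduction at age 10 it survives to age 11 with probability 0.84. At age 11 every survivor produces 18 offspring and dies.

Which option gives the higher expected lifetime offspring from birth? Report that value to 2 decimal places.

11.94

breed at age 10: R₀ = 0.79 × (6 + 0.35 × 18) = 0.79 × 12.3000 = 9.7170
delay to age 11: R₀ = 0.79 × (0.84 × 18) = 0.79 × 15.1200 = 11.9448
Higher: delay to age 11 (11.9448).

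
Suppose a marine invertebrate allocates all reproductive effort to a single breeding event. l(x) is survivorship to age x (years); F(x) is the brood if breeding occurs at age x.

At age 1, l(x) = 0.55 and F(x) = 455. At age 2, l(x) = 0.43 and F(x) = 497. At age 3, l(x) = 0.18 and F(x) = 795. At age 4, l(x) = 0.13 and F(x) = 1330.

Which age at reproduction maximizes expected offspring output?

1

Expected offspring if breeding at age x = l(x) × F(x):
  age 1: 0.55 × 455 = 250.250
  age 2: 0.43 × 497 = 213.710
  age 3: 0.18 × 795 = 143.100
  age 4: 0.13 × 1330 = 172.900
Maximum at age 1 (250.250).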